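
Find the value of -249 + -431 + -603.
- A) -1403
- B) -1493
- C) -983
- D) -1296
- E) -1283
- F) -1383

First: -249 + -431 = -680
Then: -680 + -603 = -1283
E) -1283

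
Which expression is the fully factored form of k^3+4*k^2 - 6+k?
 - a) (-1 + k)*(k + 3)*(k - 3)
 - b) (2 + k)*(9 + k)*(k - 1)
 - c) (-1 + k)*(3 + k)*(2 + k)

We need to factor k^3+4*k^2 - 6+k.
The factored form is (-1 + k)*(3 + k)*(2 + k).
c) (-1 + k)*(3 + k)*(2 + k)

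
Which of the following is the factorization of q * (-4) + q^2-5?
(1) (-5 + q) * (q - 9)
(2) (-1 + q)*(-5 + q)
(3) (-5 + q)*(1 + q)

We need to factor q * (-4) + q^2-5.
The factored form is (-5 + q)*(1 + q).
3) (-5 + q)*(1 + q)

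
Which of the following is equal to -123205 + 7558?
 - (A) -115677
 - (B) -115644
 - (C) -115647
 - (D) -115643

-123205 + 7558 = -115647
C) -115647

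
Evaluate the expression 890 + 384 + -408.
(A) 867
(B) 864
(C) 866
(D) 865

First: 890 + 384 = 1274
Then: 1274 + -408 = 866
C) 866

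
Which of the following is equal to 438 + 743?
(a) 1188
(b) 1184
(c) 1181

438 + 743 = 1181
c) 1181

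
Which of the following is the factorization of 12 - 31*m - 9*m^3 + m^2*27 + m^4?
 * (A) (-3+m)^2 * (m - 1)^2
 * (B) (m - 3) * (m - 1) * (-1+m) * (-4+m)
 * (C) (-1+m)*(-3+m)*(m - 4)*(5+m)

We need to factor 12 - 31*m - 9*m^3 + m^2*27 + m^4.
The factored form is (m - 3) * (m - 1) * (-1+m) * (-4+m).
B) (m - 3) * (m - 1) * (-1+m) * (-4+m)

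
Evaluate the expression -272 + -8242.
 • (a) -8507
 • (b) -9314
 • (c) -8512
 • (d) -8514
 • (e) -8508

-272 + -8242 = -8514
d) -8514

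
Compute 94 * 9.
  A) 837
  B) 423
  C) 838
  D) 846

94 * 9 = 846
D) 846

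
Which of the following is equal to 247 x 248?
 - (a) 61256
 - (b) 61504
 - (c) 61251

247 * 248 = 61256
a) 61256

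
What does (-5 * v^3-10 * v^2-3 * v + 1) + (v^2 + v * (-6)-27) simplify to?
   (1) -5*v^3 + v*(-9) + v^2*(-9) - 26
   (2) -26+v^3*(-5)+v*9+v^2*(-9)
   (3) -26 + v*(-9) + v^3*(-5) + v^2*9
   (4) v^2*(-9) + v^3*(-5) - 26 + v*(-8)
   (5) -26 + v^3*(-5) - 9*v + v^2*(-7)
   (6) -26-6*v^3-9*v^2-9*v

Adding the polynomials and combining like terms:
(-5*v^3 - 10*v^2 - 3*v + 1) + (v^2 + v*(-6) - 27)
= -5*v^3 + v*(-9) + v^2*(-9) - 26
1) -5*v^3 + v*(-9) + v^2*(-9) - 26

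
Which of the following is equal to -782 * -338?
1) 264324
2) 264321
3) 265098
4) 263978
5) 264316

-782 * -338 = 264316
5) 264316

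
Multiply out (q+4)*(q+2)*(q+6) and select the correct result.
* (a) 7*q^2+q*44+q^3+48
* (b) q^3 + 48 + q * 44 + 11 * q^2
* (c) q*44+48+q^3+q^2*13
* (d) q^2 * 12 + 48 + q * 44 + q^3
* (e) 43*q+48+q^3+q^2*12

Expanding (q+4)*(q+2)*(q+6):
= q^2 * 12 + 48 + q * 44 + q^3
d) q^2 * 12 + 48 + q * 44 + q^3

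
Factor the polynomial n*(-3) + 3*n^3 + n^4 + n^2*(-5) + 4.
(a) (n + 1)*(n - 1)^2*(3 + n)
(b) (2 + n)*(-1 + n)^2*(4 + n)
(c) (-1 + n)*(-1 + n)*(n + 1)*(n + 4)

We need to factor n*(-3) + 3*n^3 + n^4 + n^2*(-5) + 4.
The factored form is (-1 + n)*(-1 + n)*(n + 1)*(n + 4).
c) (-1 + n)*(-1 + n)*(n + 1)*(n + 4)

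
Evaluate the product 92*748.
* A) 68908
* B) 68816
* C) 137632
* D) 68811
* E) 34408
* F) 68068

92 * 748 = 68816
B) 68816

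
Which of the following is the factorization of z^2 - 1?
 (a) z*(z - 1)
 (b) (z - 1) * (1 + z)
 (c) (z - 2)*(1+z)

We need to factor z^2 - 1.
The factored form is (z - 1) * (1 + z).
b) (z - 1) * (1 + z)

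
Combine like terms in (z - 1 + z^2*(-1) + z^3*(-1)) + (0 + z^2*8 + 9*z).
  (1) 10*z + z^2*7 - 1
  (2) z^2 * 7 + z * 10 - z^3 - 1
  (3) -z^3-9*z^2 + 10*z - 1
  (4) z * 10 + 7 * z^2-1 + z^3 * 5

Adding the polynomials and combining like terms:
(z - 1 + z^2*(-1) + z^3*(-1)) + (0 + z^2*8 + 9*z)
= z^2 * 7 + z * 10 - z^3 - 1
2) z^2 * 7 + z * 10 - z^3 - 1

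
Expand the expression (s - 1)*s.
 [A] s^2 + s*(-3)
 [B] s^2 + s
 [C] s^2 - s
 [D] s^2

Expanding (s - 1)*s:
= s^2 - s
C) s^2 - s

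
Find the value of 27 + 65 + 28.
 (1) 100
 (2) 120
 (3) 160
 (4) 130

First: 27 + 65 = 92
Then: 92 + 28 = 120
2) 120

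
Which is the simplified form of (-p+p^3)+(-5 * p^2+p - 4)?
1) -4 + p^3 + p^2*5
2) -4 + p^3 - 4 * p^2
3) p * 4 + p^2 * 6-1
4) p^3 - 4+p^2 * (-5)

Adding the polynomials and combining like terms:
(-p + p^3) + (-5*p^2 + p - 4)
= p^3 - 4+p^2 * (-5)
4) p^3 - 4+p^2 * (-5)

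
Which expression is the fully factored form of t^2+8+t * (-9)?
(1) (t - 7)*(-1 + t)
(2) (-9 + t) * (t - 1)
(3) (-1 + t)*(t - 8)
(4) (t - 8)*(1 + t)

We need to factor t^2+8+t * (-9).
The factored form is (-1 + t)*(t - 8).
3) (-1 + t)*(t - 8)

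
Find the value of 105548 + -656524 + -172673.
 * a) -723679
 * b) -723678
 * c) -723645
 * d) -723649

First: 105548 + -656524 = -550976
Then: -550976 + -172673 = -723649
d) -723649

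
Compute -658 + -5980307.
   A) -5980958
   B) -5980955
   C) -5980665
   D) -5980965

-658 + -5980307 = -5980965
D) -5980965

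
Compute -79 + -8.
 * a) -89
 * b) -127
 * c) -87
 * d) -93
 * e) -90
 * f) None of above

-79 + -8 = -87
c) -87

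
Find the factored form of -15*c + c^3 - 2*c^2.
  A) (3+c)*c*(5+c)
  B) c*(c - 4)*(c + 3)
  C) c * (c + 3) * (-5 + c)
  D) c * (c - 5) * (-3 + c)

We need to factor -15*c + c^3 - 2*c^2.
The factored form is c * (c + 3) * (-5 + c).
C) c * (c + 3) * (-5 + c)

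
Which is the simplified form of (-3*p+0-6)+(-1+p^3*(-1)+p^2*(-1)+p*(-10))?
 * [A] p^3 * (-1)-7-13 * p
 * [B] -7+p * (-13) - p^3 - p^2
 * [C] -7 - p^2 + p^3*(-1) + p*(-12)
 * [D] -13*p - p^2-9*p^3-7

Adding the polynomials and combining like terms:
(-3*p + 0 - 6) + (-1 + p^3*(-1) + p^2*(-1) + p*(-10))
= -7+p * (-13) - p^3 - p^2
B) -7+p * (-13) - p^3 - p^2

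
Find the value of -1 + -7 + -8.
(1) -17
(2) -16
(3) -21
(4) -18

First: -1 + -7 = -8
Then: -8 + -8 = -16
2) -16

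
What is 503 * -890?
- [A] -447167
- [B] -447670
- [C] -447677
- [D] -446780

503 * -890 = -447670
B) -447670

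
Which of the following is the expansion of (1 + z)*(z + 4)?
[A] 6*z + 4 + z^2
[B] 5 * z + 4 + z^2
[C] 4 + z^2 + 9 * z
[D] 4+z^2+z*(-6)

Expanding (1 + z)*(z + 4):
= 5 * z + 4 + z^2
B) 5 * z + 4 + z^2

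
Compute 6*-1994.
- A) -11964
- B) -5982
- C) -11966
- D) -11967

6 * -1994 = -11964
A) -11964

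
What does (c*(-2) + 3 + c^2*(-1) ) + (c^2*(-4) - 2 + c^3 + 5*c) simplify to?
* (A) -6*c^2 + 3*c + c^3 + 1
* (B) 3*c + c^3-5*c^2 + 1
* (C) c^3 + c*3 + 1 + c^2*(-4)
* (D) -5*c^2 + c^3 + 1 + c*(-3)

Adding the polynomials and combining like terms:
(c*(-2) + 3 + c^2*(-1)) + (c^2*(-4) - 2 + c^3 + 5*c)
= 3*c + c^3-5*c^2 + 1
B) 3*c + c^3-5*c^2 + 1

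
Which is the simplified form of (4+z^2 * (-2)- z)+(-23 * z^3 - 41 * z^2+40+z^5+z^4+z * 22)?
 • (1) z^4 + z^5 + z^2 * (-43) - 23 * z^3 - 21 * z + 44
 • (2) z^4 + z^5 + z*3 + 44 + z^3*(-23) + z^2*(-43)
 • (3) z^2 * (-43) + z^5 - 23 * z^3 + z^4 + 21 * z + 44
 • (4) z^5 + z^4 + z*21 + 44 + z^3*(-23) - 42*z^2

Adding the polynomials and combining like terms:
(4 + z^2*(-2) - z) + (-23*z^3 - 41*z^2 + 40 + z^5 + z^4 + z*22)
= z^2 * (-43) + z^5 - 23 * z^3 + z^4 + 21 * z + 44
3) z^2 * (-43) + z^5 - 23 * z^3 + z^4 + 21 * z + 44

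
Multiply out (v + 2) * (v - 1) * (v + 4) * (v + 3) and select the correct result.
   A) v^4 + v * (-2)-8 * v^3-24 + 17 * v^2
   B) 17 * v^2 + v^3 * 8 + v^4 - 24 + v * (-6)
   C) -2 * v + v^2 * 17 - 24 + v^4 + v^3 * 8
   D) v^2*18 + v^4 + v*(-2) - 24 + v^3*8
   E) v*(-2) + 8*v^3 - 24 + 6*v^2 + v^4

Expanding (v + 2) * (v - 1) * (v + 4) * (v + 3):
= -2 * v + v^2 * 17 - 24 + v^4 + v^3 * 8
C) -2 * v + v^2 * 17 - 24 + v^4 + v^3 * 8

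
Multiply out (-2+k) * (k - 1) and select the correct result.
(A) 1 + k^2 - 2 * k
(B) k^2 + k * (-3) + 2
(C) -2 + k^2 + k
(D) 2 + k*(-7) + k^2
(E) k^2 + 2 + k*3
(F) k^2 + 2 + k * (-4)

Expanding (-2+k) * (k - 1):
= k^2 + k * (-3) + 2
B) k^2 + k * (-3) + 2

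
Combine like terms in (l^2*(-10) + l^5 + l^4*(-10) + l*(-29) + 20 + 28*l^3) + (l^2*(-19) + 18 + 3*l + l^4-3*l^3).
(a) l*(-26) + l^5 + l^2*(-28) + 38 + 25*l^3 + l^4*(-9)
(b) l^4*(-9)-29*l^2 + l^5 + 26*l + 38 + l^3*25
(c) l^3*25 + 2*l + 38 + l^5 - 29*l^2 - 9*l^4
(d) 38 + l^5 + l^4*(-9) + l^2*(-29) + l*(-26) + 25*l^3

Adding the polynomials and combining like terms:
(l^2*(-10) + l^5 + l^4*(-10) + l*(-29) + 20 + 28*l^3) + (l^2*(-19) + 18 + 3*l + l^4 - 3*l^3)
= 38 + l^5 + l^4*(-9) + l^2*(-29) + l*(-26) + 25*l^3
d) 38 + l^5 + l^4*(-9) + l^2*(-29) + l*(-26) + 25*l^3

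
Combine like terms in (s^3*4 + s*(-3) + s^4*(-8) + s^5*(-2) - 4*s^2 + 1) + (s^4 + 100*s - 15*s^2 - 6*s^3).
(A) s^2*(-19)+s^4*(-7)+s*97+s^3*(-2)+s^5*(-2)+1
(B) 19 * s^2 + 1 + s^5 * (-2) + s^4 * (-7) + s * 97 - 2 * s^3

Adding the polynomials and combining like terms:
(s^3*4 + s*(-3) + s^4*(-8) + s^5*(-2) - 4*s^2 + 1) + (s^4 + 100*s - 15*s^2 - 6*s^3)
= s^2*(-19)+s^4*(-7)+s*97+s^3*(-2)+s^5*(-2)+1
A) s^2*(-19)+s^4*(-7)+s*97+s^3*(-2)+s^5*(-2)+1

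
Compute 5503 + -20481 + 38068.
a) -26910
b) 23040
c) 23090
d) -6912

First: 5503 + -20481 = -14978
Then: -14978 + 38068 = 23090
c) 23090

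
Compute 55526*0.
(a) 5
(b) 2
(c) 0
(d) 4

55526 * 0 = 0
c) 0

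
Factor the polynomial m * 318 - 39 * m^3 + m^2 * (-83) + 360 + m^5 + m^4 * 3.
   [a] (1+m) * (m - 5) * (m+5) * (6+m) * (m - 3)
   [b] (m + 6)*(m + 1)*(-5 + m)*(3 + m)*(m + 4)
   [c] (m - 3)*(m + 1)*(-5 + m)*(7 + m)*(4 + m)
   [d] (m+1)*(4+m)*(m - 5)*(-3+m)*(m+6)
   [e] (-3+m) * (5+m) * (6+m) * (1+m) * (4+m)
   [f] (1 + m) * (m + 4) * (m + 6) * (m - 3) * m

We need to factor m * 318 - 39 * m^3 + m^2 * (-83) + 360 + m^5 + m^4 * 3.
The factored form is (m+1)*(4+m)*(m - 5)*(-3+m)*(m+6).
d) (m+1)*(4+m)*(m - 5)*(-3+m)*(m+6)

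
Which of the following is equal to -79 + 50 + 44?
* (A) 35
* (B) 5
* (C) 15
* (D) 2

First: -79 + 50 = -29
Then: -29 + 44 = 15
C) 15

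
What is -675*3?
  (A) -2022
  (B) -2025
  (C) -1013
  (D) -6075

-675 * 3 = -2025
B) -2025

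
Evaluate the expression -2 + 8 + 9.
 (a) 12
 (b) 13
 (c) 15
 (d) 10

First: -2 + 8 = 6
Then: 6 + 9 = 15
c) 15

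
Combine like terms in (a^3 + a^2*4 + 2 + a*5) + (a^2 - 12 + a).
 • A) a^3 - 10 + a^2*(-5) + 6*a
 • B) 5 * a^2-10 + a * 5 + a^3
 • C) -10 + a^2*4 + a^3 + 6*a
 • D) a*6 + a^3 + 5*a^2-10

Adding the polynomials and combining like terms:
(a^3 + a^2*4 + 2 + a*5) + (a^2 - 12 + a)
= a*6 + a^3 + 5*a^2-10
D) a*6 + a^3 + 5*a^2-10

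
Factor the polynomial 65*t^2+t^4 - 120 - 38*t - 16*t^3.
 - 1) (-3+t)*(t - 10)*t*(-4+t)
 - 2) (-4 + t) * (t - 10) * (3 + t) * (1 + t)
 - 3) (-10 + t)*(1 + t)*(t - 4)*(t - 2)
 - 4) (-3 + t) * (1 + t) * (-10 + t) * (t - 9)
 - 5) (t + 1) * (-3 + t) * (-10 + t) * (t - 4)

We need to factor 65*t^2+t^4 - 120 - 38*t - 16*t^3.
The factored form is (t + 1) * (-3 + t) * (-10 + t) * (t - 4).
5) (t + 1) * (-3 + t) * (-10 + t) * (t - 4)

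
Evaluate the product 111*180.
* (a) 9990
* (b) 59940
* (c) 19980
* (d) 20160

111 * 180 = 19980
c) 19980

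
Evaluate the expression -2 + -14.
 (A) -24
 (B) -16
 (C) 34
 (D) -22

-2 + -14 = -16
B) -16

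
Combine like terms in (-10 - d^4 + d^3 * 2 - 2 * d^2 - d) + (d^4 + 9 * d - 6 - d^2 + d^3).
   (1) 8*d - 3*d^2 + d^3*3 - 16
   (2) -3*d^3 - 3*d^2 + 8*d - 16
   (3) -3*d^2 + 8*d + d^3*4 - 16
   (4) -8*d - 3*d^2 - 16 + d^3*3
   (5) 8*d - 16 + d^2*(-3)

Adding the polynomials and combining like terms:
(-10 - d^4 + d^3*2 - 2*d^2 - d) + (d^4 + 9*d - 6 - d^2 + d^3)
= 8*d - 3*d^2 + d^3*3 - 16
1) 8*d - 3*d^2 + d^3*3 - 16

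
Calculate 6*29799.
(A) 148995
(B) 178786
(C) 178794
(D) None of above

6 * 29799 = 178794
C) 178794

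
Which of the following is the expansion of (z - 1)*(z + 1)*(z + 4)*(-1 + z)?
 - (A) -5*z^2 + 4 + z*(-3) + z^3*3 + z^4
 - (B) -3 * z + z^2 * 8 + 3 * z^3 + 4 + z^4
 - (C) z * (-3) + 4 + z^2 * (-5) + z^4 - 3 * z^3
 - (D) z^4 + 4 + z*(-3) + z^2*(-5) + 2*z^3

Expanding (z - 1)*(z + 1)*(z + 4)*(-1 + z):
= -5*z^2 + 4 + z*(-3) + z^3*3 + z^4
A) -5*z^2 + 4 + z*(-3) + z^3*3 + z^4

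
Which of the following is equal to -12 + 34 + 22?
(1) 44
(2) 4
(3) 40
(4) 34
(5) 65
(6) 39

First: -12 + 34 = 22
Then: 22 + 22 = 44
1) 44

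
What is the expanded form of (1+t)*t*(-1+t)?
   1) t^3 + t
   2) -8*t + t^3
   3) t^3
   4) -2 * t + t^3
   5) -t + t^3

Expanding (1+t)*t*(-1+t):
= -t + t^3
5) -t + t^3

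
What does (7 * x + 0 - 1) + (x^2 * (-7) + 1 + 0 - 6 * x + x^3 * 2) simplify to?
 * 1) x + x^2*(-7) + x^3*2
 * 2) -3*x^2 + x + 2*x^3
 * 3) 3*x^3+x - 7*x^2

Adding the polynomials and combining like terms:
(7*x + 0 - 1) + (x^2*(-7) + 1 + 0 - 6*x + x^3*2)
= x + x^2*(-7) + x^3*2
1) x + x^2*(-7) + x^3*2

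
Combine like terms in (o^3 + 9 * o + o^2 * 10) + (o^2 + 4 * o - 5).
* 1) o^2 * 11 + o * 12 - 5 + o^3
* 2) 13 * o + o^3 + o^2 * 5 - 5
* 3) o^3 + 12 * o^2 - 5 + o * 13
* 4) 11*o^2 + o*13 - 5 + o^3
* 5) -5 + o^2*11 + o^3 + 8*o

Adding the polynomials and combining like terms:
(o^3 + 9*o + o^2*10) + (o^2 + 4*o - 5)
= 11*o^2 + o*13 - 5 + o^3
4) 11*o^2 + o*13 - 5 + o^3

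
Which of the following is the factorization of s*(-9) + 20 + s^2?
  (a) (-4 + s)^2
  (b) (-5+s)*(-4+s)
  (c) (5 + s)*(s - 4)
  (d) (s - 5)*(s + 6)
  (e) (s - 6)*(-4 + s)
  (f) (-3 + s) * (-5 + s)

We need to factor s*(-9) + 20 + s^2.
The factored form is (-5+s)*(-4+s).
b) (-5+s)*(-4+s)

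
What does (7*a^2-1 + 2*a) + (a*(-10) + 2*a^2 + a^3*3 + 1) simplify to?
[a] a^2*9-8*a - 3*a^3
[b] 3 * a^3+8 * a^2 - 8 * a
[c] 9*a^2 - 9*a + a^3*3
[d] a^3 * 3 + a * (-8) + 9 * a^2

Adding the polynomials and combining like terms:
(7*a^2 - 1 + 2*a) + (a*(-10) + 2*a^2 + a^3*3 + 1)
= a^3 * 3 + a * (-8) + 9 * a^2
d) a^3 * 3 + a * (-8) + 9 * a^2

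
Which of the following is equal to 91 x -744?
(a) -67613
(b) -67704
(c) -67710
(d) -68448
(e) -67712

91 * -744 = -67704
b) -67704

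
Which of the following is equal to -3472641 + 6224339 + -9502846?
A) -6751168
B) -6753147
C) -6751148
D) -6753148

First: -3472641 + 6224339 = 2751698
Then: 2751698 + -9502846 = -6751148
C) -6751148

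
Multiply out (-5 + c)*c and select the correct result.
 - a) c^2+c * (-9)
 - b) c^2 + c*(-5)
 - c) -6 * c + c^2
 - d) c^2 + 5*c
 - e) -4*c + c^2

Expanding (-5 + c)*c:
= c^2 + c*(-5)
b) c^2 + c*(-5)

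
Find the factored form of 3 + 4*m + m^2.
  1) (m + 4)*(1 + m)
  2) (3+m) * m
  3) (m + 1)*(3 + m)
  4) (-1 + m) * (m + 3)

We need to factor 3 + 4*m + m^2.
The factored form is (m + 1)*(3 + m).
3) (m + 1)*(3 + m)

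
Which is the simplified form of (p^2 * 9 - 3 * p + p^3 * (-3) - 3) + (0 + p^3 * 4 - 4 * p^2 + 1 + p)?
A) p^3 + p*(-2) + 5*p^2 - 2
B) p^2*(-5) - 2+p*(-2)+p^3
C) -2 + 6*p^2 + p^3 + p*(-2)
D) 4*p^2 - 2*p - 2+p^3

Adding the polynomials and combining like terms:
(p^2*9 - 3*p + p^3*(-3) - 3) + (0 + p^3*4 - 4*p^2 + 1 + p)
= p^3 + p*(-2) + 5*p^2 - 2
A) p^3 + p*(-2) + 5*p^2 - 2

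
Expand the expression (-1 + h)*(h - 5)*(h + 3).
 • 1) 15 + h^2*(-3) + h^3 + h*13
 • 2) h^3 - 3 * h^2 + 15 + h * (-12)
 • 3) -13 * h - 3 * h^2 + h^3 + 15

Expanding (-1 + h)*(h - 5)*(h + 3):
= -13 * h - 3 * h^2 + h^3 + 15
3) -13 * h - 3 * h^2 + h^3 + 15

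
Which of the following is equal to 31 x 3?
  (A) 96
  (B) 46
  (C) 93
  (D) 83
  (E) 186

31 * 3 = 93
C) 93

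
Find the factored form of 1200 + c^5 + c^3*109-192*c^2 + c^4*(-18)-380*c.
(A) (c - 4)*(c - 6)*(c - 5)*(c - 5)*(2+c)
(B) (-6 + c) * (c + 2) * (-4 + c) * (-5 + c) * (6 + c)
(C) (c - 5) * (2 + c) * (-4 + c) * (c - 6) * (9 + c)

We need to factor 1200 + c^5 + c^3*109-192*c^2 + c^4*(-18)-380*c.
The factored form is (c - 4)*(c - 6)*(c - 5)*(c - 5)*(2+c).
A) (c - 4)*(c - 6)*(c - 5)*(c - 5)*(2+c)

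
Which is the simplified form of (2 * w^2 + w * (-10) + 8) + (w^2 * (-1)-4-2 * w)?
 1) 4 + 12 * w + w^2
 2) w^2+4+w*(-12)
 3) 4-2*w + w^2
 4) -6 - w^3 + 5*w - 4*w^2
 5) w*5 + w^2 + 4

Adding the polynomials and combining like terms:
(2*w^2 + w*(-10) + 8) + (w^2*(-1) - 4 - 2*w)
= w^2+4+w*(-12)
2) w^2+4+w*(-12)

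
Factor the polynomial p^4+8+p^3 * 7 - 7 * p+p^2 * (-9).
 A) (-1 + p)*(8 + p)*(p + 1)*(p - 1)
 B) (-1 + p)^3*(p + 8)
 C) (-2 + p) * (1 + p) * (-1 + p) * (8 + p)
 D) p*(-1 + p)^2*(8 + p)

We need to factor p^4+8+p^3 * 7 - 7 * p+p^2 * (-9).
The factored form is (-1 + p)*(8 + p)*(p + 1)*(p - 1).
A) (-1 + p)*(8 + p)*(p + 1)*(p - 1)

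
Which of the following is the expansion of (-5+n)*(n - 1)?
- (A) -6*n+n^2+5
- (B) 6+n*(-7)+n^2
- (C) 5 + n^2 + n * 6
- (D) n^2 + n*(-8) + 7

Expanding (-5+n)*(n - 1):
= -6*n+n^2+5
A) -6*n+n^2+5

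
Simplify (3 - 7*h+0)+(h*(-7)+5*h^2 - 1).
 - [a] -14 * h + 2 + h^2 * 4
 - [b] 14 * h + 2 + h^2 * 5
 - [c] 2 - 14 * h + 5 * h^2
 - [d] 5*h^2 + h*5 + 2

Adding the polynomials and combining like terms:
(3 - 7*h + 0) + (h*(-7) + 5*h^2 - 1)
= 2 - 14 * h + 5 * h^2
c) 2 - 14 * h + 5 * h^2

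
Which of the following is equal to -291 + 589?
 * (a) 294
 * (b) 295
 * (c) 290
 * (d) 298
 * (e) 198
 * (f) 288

-291 + 589 = 298
d) 298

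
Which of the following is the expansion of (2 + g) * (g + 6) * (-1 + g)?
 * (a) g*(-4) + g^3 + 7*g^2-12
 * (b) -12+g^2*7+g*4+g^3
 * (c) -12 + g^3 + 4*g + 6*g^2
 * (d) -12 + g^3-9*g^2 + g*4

Expanding (2 + g) * (g + 6) * (-1 + g):
= -12+g^2*7+g*4+g^3
b) -12+g^2*7+g*4+g^3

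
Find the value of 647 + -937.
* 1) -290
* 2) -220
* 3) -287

647 + -937 = -290
1) -290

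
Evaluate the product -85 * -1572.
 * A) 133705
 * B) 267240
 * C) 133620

-85 * -1572 = 133620
C) 133620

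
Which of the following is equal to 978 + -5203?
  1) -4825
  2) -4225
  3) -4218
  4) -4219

978 + -5203 = -4225
2) -4225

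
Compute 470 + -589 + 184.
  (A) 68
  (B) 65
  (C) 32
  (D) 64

First: 470 + -589 = -119
Then: -119 + 184 = 65
B) 65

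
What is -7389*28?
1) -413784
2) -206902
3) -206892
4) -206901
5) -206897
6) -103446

-7389 * 28 = -206892
3) -206892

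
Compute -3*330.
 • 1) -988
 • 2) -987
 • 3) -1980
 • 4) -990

-3 * 330 = -990
4) -990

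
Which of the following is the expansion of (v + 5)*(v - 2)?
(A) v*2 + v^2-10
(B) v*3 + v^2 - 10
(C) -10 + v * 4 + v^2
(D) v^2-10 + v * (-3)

Expanding (v + 5)*(v - 2):
= v*3 + v^2 - 10
B) v*3 + v^2 - 10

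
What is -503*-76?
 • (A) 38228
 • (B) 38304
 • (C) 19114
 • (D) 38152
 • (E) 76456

-503 * -76 = 38228
A) 38228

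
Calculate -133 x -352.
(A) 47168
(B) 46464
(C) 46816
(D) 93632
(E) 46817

-133 * -352 = 46816
C) 46816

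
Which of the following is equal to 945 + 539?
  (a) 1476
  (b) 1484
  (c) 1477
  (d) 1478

945 + 539 = 1484
b) 1484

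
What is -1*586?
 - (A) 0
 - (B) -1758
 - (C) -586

-1 * 586 = -586
C) -586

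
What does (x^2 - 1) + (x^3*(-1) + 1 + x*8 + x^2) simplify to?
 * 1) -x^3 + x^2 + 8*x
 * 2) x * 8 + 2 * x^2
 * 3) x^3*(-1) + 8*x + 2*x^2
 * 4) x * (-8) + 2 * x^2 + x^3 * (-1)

Adding the polynomials and combining like terms:
(x^2 - 1) + (x^3*(-1) + 1 + x*8 + x^2)
= x^3*(-1) + 8*x + 2*x^2
3) x^3*(-1) + 8*x + 2*x^2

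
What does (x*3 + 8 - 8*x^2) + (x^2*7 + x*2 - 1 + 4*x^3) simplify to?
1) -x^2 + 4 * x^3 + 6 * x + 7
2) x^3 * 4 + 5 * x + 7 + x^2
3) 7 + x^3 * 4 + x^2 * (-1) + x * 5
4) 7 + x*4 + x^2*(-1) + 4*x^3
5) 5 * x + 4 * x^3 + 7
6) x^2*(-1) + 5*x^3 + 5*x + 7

Adding the polynomials and combining like terms:
(x*3 + 8 - 8*x^2) + (x^2*7 + x*2 - 1 + 4*x^3)
= 7 + x^3 * 4 + x^2 * (-1) + x * 5
3) 7 + x^3 * 4 + x^2 * (-1) + x * 5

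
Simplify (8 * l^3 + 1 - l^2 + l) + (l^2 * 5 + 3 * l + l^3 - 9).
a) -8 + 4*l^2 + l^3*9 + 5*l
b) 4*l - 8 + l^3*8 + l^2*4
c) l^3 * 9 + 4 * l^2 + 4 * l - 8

Adding the polynomials and combining like terms:
(8*l^3 + 1 - l^2 + l) + (l^2*5 + 3*l + l^3 - 9)
= l^3 * 9 + 4 * l^2 + 4 * l - 8
c) l^3 * 9 + 4 * l^2 + 4 * l - 8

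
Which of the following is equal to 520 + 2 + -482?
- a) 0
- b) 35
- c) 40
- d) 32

First: 520 + 2 = 522
Then: 522 + -482 = 40
c) 40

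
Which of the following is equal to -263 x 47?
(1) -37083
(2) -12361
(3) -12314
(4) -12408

-263 * 47 = -12361
2) -12361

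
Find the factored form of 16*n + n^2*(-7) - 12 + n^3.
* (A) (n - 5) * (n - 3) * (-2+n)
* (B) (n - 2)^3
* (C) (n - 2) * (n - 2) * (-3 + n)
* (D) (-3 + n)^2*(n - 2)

We need to factor 16*n + n^2*(-7) - 12 + n^3.
The factored form is (n - 2) * (n - 2) * (-3 + n).
C) (n - 2) * (n - 2) * (-3 + n)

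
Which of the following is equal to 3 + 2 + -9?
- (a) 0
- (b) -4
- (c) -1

First: 3 + 2 = 5
Then: 5 + -9 = -4
b) -4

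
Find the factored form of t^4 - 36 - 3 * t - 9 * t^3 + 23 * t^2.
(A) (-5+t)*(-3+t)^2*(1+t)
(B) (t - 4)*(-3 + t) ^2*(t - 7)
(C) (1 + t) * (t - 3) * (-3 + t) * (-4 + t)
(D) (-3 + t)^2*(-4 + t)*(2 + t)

We need to factor t^4 - 36 - 3 * t - 9 * t^3 + 23 * t^2.
The factored form is (1 + t) * (t - 3) * (-3 + t) * (-4 + t).
C) (1 + t) * (t - 3) * (-3 + t) * (-4 + t)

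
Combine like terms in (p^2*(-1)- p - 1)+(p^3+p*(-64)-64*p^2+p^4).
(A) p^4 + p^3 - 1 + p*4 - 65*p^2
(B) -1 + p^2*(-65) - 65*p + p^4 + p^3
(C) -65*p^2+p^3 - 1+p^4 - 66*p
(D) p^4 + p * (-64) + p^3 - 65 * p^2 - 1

Adding the polynomials and combining like terms:
(p^2*(-1) - p - 1) + (p^3 + p*(-64) - 64*p^2 + p^4)
= -1 + p^2*(-65) - 65*p + p^4 + p^3
B) -1 + p^2*(-65) - 65*p + p^4 + p^3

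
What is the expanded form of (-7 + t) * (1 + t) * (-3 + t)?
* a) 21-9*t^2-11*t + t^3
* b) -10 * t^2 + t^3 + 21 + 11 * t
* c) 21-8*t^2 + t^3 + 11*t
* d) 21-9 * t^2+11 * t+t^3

Expanding (-7 + t) * (1 + t) * (-3 + t):
= 21-9 * t^2+11 * t+t^3
d) 21-9 * t^2+11 * t+t^3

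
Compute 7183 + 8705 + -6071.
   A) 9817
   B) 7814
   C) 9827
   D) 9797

First: 7183 + 8705 = 15888
Then: 15888 + -6071 = 9817
A) 9817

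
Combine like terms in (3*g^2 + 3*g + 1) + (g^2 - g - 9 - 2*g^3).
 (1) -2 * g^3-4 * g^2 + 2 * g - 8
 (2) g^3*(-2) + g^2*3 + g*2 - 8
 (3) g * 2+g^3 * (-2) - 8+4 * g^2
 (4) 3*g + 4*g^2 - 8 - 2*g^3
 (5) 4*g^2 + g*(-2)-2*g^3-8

Adding the polynomials and combining like terms:
(3*g^2 + 3*g + 1) + (g^2 - g - 9 - 2*g^3)
= g * 2+g^3 * (-2) - 8+4 * g^2
3) g * 2+g^3 * (-2) - 8+4 * g^2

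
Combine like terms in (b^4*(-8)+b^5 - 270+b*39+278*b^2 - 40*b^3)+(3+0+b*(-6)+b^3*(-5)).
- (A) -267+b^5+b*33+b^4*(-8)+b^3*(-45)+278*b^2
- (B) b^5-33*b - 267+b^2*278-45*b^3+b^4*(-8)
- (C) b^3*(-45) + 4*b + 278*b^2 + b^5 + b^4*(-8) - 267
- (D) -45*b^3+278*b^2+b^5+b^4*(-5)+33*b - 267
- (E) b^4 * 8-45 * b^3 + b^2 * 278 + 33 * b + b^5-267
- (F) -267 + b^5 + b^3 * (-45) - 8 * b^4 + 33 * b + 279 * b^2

Adding the polynomials and combining like terms:
(b^4*(-8) + b^5 - 270 + b*39 + 278*b^2 - 40*b^3) + (3 + 0 + b*(-6) + b^3*(-5))
= -267+b^5+b*33+b^4*(-8)+b^3*(-45)+278*b^2
A) -267+b^5+b*33+b^4*(-8)+b^3*(-45)+278*b^2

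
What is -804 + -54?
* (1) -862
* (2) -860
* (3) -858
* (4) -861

-804 + -54 = -858
3) -858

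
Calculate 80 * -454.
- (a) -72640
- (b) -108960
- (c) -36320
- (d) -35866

80 * -454 = -36320
c) -36320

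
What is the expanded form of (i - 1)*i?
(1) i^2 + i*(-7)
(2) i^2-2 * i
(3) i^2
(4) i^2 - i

Expanding (i - 1)*i:
= i^2 - i
4) i^2 - i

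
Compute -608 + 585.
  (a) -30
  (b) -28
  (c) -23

-608 + 585 = -23
c) -23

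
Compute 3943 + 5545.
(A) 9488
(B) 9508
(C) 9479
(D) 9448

3943 + 5545 = 9488
A) 9488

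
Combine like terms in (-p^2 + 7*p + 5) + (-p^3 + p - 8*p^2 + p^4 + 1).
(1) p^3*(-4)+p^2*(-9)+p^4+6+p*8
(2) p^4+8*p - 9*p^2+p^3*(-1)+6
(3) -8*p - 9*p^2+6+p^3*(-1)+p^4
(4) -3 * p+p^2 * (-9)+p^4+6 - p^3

Adding the polynomials and combining like terms:
(-p^2 + 7*p + 5) + (-p^3 + p - 8*p^2 + p^4 + 1)
= p^4+8*p - 9*p^2+p^3*(-1)+6
2) p^4+8*p - 9*p^2+p^3*(-1)+6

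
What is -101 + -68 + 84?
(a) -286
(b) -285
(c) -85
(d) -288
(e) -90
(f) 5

First: -101 + -68 = -169
Then: -169 + 84 = -85
c) -85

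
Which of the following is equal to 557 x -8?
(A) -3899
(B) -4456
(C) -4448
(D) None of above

557 * -8 = -4456
B) -4456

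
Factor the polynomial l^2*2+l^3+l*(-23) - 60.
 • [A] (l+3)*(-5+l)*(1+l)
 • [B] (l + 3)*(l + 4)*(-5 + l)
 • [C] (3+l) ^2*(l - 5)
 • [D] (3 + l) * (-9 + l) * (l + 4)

We need to factor l^2*2+l^3+l*(-23) - 60.
The factored form is (l + 3)*(l + 4)*(-5 + l).
B) (l + 3)*(l + 4)*(-5 + l)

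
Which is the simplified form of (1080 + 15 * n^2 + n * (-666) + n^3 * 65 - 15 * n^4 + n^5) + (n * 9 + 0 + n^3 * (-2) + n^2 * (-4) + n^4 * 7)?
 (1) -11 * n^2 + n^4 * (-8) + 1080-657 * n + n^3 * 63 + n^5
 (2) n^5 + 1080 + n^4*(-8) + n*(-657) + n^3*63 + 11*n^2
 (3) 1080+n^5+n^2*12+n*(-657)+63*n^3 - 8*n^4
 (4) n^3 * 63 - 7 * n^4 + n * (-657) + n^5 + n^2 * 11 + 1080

Adding the polynomials and combining like terms:
(1080 + 15*n^2 + n*(-666) + n^3*65 - 15*n^4 + n^5) + (n*9 + 0 + n^3*(-2) + n^2*(-4) + n^4*7)
= n^5 + 1080 + n^4*(-8) + n*(-657) + n^3*63 + 11*n^2
2) n^5 + 1080 + n^4*(-8) + n*(-657) + n^3*63 + 11*n^2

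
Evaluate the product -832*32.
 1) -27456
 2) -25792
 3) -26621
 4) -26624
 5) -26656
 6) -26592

-832 * 32 = -26624
4) -26624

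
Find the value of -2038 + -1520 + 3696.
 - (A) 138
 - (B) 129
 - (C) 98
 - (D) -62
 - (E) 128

First: -2038 + -1520 = -3558
Then: -3558 + 3696 = 138
A) 138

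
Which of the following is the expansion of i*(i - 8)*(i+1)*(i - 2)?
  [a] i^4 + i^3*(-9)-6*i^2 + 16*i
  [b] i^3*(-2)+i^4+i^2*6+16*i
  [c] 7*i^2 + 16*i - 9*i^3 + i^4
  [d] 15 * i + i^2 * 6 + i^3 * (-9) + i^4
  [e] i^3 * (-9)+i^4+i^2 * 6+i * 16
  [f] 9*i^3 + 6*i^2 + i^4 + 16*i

Expanding i*(i - 8)*(i+1)*(i - 2):
= i^3 * (-9)+i^4+i^2 * 6+i * 16
e) i^3 * (-9)+i^4+i^2 * 6+i * 16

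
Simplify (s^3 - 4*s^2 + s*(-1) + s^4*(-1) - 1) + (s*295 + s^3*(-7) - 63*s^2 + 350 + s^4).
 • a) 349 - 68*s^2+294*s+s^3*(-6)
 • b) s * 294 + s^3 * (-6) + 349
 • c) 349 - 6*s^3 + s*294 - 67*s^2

Adding the polynomials and combining like terms:
(s^3 - 4*s^2 + s*(-1) + s^4*(-1) - 1) + (s*295 + s^3*(-7) - 63*s^2 + 350 + s^4)
= 349 - 6*s^3 + s*294 - 67*s^2
c) 349 - 6*s^3 + s*294 - 67*s^2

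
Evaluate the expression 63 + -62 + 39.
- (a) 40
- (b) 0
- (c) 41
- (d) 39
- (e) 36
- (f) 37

First: 63 + -62 = 1
Then: 1 + 39 = 40
a) 40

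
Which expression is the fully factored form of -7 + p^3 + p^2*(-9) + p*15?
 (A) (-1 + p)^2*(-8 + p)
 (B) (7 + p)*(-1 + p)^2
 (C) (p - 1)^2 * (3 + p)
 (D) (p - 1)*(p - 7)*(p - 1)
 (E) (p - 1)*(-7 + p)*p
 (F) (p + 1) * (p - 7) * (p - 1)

We need to factor -7 + p^3 + p^2*(-9) + p*15.
The factored form is (p - 1)*(p - 7)*(p - 1).
D) (p - 1)*(p - 7)*(p - 1)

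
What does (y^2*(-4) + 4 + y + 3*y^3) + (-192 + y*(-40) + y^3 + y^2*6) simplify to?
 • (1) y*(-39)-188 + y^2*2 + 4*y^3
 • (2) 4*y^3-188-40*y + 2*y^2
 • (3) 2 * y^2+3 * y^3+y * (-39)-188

Adding the polynomials and combining like terms:
(y^2*(-4) + 4 + y + 3*y^3) + (-192 + y*(-40) + y^3 + y^2*6)
= y*(-39)-188 + y^2*2 + 4*y^3
1) y*(-39)-188 + y^2*2 + 4*y^3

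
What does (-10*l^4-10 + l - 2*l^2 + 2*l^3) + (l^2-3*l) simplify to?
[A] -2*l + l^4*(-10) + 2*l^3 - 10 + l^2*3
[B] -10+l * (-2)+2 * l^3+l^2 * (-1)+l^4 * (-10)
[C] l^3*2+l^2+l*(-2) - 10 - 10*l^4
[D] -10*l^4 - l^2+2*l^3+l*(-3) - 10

Adding the polynomials and combining like terms:
(-10*l^4 - 10 + l - 2*l^2 + 2*l^3) + (l^2 - 3*l)
= -10+l * (-2)+2 * l^3+l^2 * (-1)+l^4 * (-10)
B) -10+l * (-2)+2 * l^3+l^2 * (-1)+l^4 * (-10)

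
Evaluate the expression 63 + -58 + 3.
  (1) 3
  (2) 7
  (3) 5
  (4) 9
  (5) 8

First: 63 + -58 = 5
Then: 5 + 3 = 8
5) 8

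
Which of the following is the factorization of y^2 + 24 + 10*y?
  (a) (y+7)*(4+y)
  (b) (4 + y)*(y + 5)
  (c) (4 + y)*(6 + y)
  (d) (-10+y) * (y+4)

We need to factor y^2 + 24 + 10*y.
The factored form is (4 + y)*(6 + y).
c) (4 + y)*(6 + y)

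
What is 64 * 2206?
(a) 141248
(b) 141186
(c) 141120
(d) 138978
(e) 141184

64 * 2206 = 141184
e) 141184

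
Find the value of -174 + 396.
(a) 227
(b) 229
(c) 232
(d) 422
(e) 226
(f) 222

-174 + 396 = 222
f) 222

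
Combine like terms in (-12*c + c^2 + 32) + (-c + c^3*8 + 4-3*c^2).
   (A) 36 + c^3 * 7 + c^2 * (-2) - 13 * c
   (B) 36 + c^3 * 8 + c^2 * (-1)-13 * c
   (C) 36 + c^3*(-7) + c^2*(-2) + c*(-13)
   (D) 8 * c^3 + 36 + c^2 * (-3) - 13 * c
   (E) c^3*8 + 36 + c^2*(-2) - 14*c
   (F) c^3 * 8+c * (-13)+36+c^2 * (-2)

Adding the polynomials and combining like terms:
(-12*c + c^2 + 32) + (-c + c^3*8 + 4 - 3*c^2)
= c^3 * 8+c * (-13)+36+c^2 * (-2)
F) c^3 * 8+c * (-13)+36+c^2 * (-2)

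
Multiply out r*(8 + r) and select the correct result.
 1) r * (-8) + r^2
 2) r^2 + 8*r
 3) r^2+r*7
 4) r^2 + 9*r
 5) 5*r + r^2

Expanding r*(8 + r):
= r^2 + 8*r
2) r^2 + 8*r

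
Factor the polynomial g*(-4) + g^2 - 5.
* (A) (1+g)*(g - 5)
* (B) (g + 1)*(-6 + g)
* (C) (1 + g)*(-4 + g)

We need to factor g*(-4) + g^2 - 5.
The factored form is (1+g)*(g - 5).
A) (1+g)*(g - 5)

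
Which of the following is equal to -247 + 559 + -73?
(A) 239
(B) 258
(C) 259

First: -247 + 559 = 312
Then: 312 + -73 = 239
A) 239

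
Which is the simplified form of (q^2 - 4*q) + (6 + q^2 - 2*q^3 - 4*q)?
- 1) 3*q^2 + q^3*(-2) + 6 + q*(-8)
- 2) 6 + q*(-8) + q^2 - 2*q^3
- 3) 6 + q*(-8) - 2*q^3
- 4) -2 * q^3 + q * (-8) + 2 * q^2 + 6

Adding the polynomials and combining like terms:
(q^2 - 4*q) + (6 + q^2 - 2*q^3 - 4*q)
= -2 * q^3 + q * (-8) + 2 * q^2 + 6
4) -2 * q^3 + q * (-8) + 2 * q^2 + 6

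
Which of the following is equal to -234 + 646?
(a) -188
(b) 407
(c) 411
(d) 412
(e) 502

-234 + 646 = 412
d) 412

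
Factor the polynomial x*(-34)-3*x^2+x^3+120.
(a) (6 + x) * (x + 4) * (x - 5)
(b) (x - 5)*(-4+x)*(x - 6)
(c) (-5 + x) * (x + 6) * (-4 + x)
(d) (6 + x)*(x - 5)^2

We need to factor x*(-34)-3*x^2+x^3+120.
The factored form is (-5 + x) * (x + 6) * (-4 + x).
c) (-5 + x) * (x + 6) * (-4 + x)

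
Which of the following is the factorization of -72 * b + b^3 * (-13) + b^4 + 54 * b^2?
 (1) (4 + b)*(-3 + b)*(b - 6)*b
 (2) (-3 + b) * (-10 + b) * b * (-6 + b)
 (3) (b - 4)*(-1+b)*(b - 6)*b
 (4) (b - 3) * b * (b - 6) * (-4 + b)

We need to factor -72 * b + b^3 * (-13) + b^4 + 54 * b^2.
The factored form is (b - 3) * b * (b - 6) * (-4 + b).
4) (b - 3) * b * (b - 6) * (-4 + b)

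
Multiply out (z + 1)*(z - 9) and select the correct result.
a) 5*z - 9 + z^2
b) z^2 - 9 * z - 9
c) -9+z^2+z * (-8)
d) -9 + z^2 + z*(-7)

Expanding (z + 1)*(z - 9):
= -9+z^2+z * (-8)
c) -9+z^2+z * (-8)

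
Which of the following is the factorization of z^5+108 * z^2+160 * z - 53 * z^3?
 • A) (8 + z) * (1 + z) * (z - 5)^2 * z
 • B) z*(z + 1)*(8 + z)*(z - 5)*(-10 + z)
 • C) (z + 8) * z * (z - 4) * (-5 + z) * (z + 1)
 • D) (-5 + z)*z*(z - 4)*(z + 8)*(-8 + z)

We need to factor z^5+108 * z^2+160 * z - 53 * z^3.
The factored form is (z + 8) * z * (z - 4) * (-5 + z) * (z + 1).
C) (z + 8) * z * (z - 4) * (-5 + z) * (z + 1)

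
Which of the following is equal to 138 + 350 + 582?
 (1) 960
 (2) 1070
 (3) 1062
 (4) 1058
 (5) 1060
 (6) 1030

First: 138 + 350 = 488
Then: 488 + 582 = 1070
2) 1070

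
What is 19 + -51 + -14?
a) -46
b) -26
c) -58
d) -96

First: 19 + -51 = -32
Then: -32 + -14 = -46
a) -46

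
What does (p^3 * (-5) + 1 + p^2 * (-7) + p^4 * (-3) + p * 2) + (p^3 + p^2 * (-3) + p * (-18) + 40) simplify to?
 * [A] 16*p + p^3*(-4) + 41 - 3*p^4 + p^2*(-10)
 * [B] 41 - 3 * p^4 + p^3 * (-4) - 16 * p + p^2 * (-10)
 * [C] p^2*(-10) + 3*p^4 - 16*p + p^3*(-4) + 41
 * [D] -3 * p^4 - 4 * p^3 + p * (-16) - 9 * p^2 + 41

Adding the polynomials and combining like terms:
(p^3*(-5) + 1 + p^2*(-7) + p^4*(-3) + p*2) + (p^3 + p^2*(-3) + p*(-18) + 40)
= 41 - 3 * p^4 + p^3 * (-4) - 16 * p + p^2 * (-10)
B) 41 - 3 * p^4 + p^3 * (-4) - 16 * p + p^2 * (-10)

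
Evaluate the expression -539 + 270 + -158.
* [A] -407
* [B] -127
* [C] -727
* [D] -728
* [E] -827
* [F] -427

First: -539 + 270 = -269
Then: -269 + -158 = -427
F) -427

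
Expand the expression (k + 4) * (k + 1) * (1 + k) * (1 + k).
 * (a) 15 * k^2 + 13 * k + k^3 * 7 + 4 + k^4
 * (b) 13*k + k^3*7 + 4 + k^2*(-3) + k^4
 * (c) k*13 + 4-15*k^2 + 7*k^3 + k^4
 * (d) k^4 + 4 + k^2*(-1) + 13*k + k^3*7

Expanding (k + 4) * (k + 1) * (1 + k) * (1 + k):
= 15 * k^2 + 13 * k + k^3 * 7 + 4 + k^4
a) 15 * k^2 + 13 * k + k^3 * 7 + 4 + k^4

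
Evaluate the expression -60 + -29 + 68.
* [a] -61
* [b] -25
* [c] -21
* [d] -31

First: -60 + -29 = -89
Then: -89 + 68 = -21
c) -21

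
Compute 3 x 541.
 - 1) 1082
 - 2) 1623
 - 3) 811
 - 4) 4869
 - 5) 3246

3 * 541 = 1623
2) 1623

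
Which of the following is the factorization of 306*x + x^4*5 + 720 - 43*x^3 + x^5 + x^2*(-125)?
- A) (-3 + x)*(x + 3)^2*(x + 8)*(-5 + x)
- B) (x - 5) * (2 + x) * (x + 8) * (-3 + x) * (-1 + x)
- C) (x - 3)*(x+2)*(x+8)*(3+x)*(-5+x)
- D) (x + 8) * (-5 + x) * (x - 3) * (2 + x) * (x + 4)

We need to factor 306*x + x^4*5 + 720 - 43*x^3 + x^5 + x^2*(-125).
The factored form is (x - 3)*(x+2)*(x+8)*(3+x)*(-5+x).
C) (x - 3)*(x+2)*(x+8)*(3+x)*(-5+x)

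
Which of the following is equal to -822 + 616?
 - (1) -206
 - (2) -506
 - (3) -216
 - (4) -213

-822 + 616 = -206
1) -206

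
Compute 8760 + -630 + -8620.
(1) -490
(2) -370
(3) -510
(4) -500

First: 8760 + -630 = 8130
Then: 8130 + -8620 = -490
1) -490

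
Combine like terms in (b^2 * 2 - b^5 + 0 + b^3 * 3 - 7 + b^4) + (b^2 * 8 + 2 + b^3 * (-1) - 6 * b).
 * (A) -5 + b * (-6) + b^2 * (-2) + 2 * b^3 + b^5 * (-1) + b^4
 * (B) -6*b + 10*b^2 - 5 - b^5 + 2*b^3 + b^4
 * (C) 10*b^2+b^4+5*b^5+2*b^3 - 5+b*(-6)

Adding the polynomials and combining like terms:
(b^2*2 - b^5 + 0 + b^3*3 - 7 + b^4) + (b^2*8 + 2 + b^3*(-1) - 6*b)
= -6*b + 10*b^2 - 5 - b^5 + 2*b^3 + b^4
B) -6*b + 10*b^2 - 5 - b^5 + 2*b^3 + b^4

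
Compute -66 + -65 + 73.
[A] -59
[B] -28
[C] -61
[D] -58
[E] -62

First: -66 + -65 = -131
Then: -131 + 73 = -58
D) -58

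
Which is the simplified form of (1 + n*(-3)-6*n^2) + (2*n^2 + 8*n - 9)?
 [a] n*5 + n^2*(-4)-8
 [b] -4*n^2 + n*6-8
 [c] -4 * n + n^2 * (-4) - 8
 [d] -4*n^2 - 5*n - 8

Adding the polynomials and combining like terms:
(1 + n*(-3) - 6*n^2) + (2*n^2 + 8*n - 9)
= n*5 + n^2*(-4)-8
a) n*5 + n^2*(-4)-8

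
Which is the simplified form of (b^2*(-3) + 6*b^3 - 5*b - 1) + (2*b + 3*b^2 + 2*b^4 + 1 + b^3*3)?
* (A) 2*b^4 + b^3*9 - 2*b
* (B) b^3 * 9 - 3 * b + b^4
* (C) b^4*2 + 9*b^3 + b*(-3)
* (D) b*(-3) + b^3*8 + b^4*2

Adding the polynomials and combining like terms:
(b^2*(-3) + 6*b^3 - 5*b - 1) + (2*b + 3*b^2 + 2*b^4 + 1 + b^3*3)
= b^4*2 + 9*b^3 + b*(-3)
C) b^4*2 + 9*b^3 + b*(-3)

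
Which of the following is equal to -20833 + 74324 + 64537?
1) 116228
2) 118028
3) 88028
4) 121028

First: -20833 + 74324 = 53491
Then: 53491 + 64537 = 118028
2) 118028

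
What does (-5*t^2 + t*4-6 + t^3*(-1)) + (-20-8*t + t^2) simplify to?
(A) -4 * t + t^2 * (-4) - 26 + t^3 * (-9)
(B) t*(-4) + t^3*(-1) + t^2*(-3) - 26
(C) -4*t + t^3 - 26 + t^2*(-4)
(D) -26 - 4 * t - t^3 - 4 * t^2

Adding the polynomials and combining like terms:
(-5*t^2 + t*4 - 6 + t^3*(-1)) + (-20 - 8*t + t^2)
= -26 - 4 * t - t^3 - 4 * t^2
D) -26 - 4 * t - t^3 - 4 * t^2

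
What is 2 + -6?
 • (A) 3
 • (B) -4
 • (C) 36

2 + -6 = -4
B) -4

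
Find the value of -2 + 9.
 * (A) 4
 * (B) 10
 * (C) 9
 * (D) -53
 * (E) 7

-2 + 9 = 7
E) 7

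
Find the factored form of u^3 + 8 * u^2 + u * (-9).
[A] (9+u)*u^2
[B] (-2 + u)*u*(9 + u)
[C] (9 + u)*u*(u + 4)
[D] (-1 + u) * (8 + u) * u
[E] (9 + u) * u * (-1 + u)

We need to factor u^3 + 8 * u^2 + u * (-9).
The factored form is (9 + u) * u * (-1 + u).
E) (9 + u) * u * (-1 + u)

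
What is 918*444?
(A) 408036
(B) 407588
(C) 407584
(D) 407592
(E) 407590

918 * 444 = 407592
D) 407592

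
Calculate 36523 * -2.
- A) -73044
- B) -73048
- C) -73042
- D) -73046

36523 * -2 = -73046
D) -73046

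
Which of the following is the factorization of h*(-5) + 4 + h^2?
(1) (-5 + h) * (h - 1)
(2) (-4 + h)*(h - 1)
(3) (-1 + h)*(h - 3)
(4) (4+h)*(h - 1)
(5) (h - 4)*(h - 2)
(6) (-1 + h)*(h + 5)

We need to factor h*(-5) + 4 + h^2.
The factored form is (-4 + h)*(h - 1).
2) (-4 + h)*(h - 1)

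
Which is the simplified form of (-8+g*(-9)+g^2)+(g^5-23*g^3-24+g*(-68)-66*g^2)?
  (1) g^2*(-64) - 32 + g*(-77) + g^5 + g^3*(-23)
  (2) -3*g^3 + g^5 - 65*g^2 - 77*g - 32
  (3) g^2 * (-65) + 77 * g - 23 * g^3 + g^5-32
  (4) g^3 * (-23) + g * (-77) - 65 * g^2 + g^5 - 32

Adding the polynomials and combining like terms:
(-8 + g*(-9) + g^2) + (g^5 - 23*g^3 - 24 + g*(-68) - 66*g^2)
= g^3 * (-23) + g * (-77) - 65 * g^2 + g^5 - 32
4) g^3 * (-23) + g * (-77) - 65 * g^2 + g^5 - 32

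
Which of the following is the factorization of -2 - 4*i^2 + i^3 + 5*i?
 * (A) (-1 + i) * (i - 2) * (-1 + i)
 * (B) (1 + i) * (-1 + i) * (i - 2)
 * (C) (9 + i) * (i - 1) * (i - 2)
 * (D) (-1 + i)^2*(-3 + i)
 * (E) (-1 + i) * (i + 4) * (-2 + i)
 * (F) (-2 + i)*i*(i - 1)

We need to factor -2 - 4*i^2 + i^3 + 5*i.
The factored form is (-1 + i) * (i - 2) * (-1 + i).
A) (-1 + i) * (i - 2) * (-1 + i)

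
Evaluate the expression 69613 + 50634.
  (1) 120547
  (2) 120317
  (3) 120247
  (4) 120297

69613 + 50634 = 120247
3) 120247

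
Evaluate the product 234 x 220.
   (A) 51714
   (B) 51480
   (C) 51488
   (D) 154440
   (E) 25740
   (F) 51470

234 * 220 = 51480
B) 51480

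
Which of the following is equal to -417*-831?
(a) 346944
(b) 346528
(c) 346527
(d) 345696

-417 * -831 = 346527
c) 346527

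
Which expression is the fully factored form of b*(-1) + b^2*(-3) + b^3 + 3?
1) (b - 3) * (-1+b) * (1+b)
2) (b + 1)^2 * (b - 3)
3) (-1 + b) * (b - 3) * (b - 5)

We need to factor b*(-1) + b^2*(-3) + b^3 + 3.
The factored form is (b - 3) * (-1+b) * (1+b).
1) (b - 3) * (-1+b) * (1+b)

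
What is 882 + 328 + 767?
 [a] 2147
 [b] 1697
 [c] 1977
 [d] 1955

First: 882 + 328 = 1210
Then: 1210 + 767 = 1977
c) 1977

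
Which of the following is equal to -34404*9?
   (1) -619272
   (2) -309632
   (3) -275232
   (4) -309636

-34404 * 9 = -309636
4) -309636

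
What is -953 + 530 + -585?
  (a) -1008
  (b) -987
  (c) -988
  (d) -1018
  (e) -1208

First: -953 + 530 = -423
Then: -423 + -585 = -1008
a) -1008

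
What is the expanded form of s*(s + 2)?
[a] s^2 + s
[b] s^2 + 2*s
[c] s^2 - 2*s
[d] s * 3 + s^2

Expanding s*(s + 2):
= s^2 + 2*s
b) s^2 + 2*s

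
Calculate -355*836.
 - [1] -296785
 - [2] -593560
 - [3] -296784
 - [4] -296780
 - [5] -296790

-355 * 836 = -296780
4) -296780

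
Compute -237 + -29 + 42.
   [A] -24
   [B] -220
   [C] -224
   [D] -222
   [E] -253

First: -237 + -29 = -266
Then: -266 + 42 = -224
C) -224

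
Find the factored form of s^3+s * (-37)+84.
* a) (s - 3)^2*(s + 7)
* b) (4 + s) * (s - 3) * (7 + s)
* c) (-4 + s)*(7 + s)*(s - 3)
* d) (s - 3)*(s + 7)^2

We need to factor s^3+s * (-37)+84.
The factored form is (-4 + s)*(7 + s)*(s - 3).
c) (-4 + s)*(7 + s)*(s - 3)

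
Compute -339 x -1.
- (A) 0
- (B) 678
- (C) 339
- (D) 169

-339 * -1 = 339
C) 339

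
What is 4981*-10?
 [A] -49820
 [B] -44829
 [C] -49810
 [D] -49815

4981 * -10 = -49810
C) -49810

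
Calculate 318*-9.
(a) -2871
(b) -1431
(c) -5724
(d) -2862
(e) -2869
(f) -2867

318 * -9 = -2862
d) -2862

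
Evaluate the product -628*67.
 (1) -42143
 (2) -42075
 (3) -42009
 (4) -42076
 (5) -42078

-628 * 67 = -42076
4) -42076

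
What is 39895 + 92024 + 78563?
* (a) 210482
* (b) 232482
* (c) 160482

First: 39895 + 92024 = 131919
Then: 131919 + 78563 = 210482
a) 210482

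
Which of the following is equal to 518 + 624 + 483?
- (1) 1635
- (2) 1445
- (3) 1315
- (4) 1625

First: 518 + 624 = 1142
Then: 1142 + 483 = 1625
4) 1625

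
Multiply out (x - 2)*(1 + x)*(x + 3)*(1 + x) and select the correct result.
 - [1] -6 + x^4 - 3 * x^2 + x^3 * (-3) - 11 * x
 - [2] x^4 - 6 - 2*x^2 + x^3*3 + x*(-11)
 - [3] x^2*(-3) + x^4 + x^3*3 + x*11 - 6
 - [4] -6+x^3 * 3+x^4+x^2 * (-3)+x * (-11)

Expanding (x - 2)*(1 + x)*(x + 3)*(1 + x):
= -6+x^3 * 3+x^4+x^2 * (-3)+x * (-11)
4) -6+x^3 * 3+x^4+x^2 * (-3)+x * (-11)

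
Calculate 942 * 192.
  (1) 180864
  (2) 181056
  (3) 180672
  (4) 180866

942 * 192 = 180864
1) 180864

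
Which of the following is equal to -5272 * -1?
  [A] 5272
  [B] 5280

-5272 * -1 = 5272
A) 5272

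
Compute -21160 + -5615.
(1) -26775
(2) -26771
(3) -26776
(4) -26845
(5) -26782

-21160 + -5615 = -26775
1) -26775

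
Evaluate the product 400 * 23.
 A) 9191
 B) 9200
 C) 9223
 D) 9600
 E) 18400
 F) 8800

400 * 23 = 9200
B) 9200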